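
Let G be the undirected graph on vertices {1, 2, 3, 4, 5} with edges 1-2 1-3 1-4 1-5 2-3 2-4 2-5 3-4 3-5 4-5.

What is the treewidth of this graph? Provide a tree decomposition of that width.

Treewidth 4.
One such decomposition:
Bags: B1 = {1, 2, 3, 4, 5}
Tree: (single bag)

With just one bag of size 5, the width is 5 − 1 = 4, so tw(G) ≤ 4. Conversely, {1, 2, 3, 4, 5} is a clique of size 5, and the vertices of any clique must share a bag in every tree decomposition; so some bag has ≥ 5 vertices and tw(G) ≥ 4. The upper and lower bounds meet at 4, so that is the treewidth.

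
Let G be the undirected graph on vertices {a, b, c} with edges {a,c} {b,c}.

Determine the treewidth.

1

A width-1 tree decomposition is:
Bags: B1 = {a, c}  B2 = {b, c}
Tree: B1–B2
Every bag has size at most 2, so the width is 2 − 1 = 1 and tw(G) ≤ 1. Since G has at least one edge (e.g. c–a), it is not an edgeless graph, so tw(G) ≥ 1. The upper and lower bounds meet at 1, so that is the treewidth.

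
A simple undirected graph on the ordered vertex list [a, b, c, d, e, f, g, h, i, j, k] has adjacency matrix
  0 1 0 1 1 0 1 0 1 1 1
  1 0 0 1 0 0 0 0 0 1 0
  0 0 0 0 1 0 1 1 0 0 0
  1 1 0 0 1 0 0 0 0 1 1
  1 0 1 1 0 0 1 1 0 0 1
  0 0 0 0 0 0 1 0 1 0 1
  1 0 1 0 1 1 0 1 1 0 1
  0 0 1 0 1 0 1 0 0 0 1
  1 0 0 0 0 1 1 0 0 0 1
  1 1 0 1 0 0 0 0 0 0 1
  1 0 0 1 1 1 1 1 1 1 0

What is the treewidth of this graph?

3

A width-3 tree decomposition is:
Bags: B1 = {a, e, g, k}  B2 = {a, d, e, k}  B3 = {e, g, h, k}  B4 = {a, d, j, k}  B5 = {c, e, g, h}  B6 = {a, b, d, j}  B7 = {a, g, i, k}  B8 = {f, g, i, k}
Tree: B1–B2, B1–B3, B2–B4, B3–B5, B4–B6, B1–B7, B7–B8
Each bag holds 4 vertices, so the decomposition has width 3, which upper-bounds the treewidth. For the lower bound, the 4 vertices {c, e, g, h} are pairwise adjacent, and any tree decomposition puts a clique entirely inside one bag — forcing width ≥ 3. Hence tw(G) = 3 exactly.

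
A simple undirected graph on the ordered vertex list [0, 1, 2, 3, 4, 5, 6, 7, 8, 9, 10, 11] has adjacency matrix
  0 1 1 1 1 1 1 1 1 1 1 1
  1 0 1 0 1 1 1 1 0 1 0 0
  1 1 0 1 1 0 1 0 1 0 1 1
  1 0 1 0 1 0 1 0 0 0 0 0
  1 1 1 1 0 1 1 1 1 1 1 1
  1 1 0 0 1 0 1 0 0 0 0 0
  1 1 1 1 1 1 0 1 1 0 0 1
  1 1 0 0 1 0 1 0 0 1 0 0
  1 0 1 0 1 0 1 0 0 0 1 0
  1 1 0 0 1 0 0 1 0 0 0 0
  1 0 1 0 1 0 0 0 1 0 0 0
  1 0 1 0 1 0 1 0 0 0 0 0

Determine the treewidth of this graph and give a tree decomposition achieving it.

Treewidth 4.
Bags: B1 = {0, 2, 4, 6, 11}  B2 = {0, 1, 2, 4, 6}  B3 = {0, 1, 4, 6, 7}  B4 = {0, 2, 4, 6, 8}  B5 = {0, 1, 4, 5, 6}  B6 = {0, 1, 4, 7, 9}  B7 = {0, 2, 4, 8, 10}  B8 = {0, 2, 3, 4, 6}
Tree: B1–B2, B2–B3, B1–B4, B2–B5, B3–B6, B4–B7, B1–B8

Every bag has size at most 5, so the width is 5 − 1 = 4 and tw(G) ≤ 4. Conversely, {0, 1, 4, 7, 9} is a clique of size 5, and the vertices of any clique must share a bag in every tree decomposition; so some bag has ≥ 5 vertices and tw(G) ≥ 4. Combining the bounds, tw(G) = 4.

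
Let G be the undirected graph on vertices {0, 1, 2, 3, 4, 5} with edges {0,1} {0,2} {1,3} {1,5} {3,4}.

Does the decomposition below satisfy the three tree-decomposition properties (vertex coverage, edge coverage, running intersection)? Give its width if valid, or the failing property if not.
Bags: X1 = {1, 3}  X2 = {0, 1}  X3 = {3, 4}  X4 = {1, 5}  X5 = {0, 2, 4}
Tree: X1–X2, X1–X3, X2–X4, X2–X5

No — bags containing vertex 4 are not connected in the tree.

A tree decomposition must satisfy three properties: every vertex lies in some bag; for every edge, both endpoints lie together in some bag; and for every vertex, the bags containing it form a connected subtree. Here bags containing vertex 4 are not connected in the tree, so the decomposition is invalid.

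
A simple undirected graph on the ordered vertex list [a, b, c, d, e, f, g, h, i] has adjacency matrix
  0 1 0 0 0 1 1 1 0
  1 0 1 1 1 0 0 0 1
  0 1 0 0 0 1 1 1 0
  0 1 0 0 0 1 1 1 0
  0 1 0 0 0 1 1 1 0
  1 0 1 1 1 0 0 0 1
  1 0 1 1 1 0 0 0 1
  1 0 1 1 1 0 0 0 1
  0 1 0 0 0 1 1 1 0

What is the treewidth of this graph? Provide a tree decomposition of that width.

Treewidth 4.
Bags: B1 = {b, c, f, g, h}  B2 = {b, e, f, g, h}  B3 = {b, d, f, g, h}  B4 = {b, f, g, h, i}  B5 = {a, b, f, g, h}
Tree: B1–B2, B2–B3, B3–B4, B4–B5

The largest bag has 5 vertices, giving width 4; this decomposition certifies tw(G) ≤ 4. For the lower bound: the 5 vertex sets {c,f}, {e,h}, {b,d}, {g}, {i} are disjoint, each induces a connected subgraph, and every pair is joined by at least one edge of G. Contracting each set to a single vertex therefore yields K_{5} as a minor, and since treewidth is minor-monotone, tw(G) ≥ tw(K_{5}) = 4. Combining the bounds, tw(G) = 4.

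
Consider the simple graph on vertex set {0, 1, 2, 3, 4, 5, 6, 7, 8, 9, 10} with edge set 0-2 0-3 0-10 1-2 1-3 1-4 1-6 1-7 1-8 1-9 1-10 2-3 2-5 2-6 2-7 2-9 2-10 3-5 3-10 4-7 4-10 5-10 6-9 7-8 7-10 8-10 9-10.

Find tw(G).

A width-3 tree decomposition is:
Bags: B1 = {1, 2, 3, 10}  B2 = {1, 2, 7, 10}  B3 = {1, 4, 7, 10}  B4 = {2, 3, 5, 10}  B5 = {1, 2, 9, 10}  B6 = {1, 2, 6, 9}  B7 = {1, 7, 8, 10}  B8 = {0, 2, 3, 10}
Tree: B1–B2, B2–B3, B1–B4, B2–B5, B5–B6, B3–B7, B4–B8
Every bag has size at most 4, so the width is 4 − 1 = 3 and tw(G) ≤ 3. Conversely, {0, 2, 3, 10} is a clique of size 4, and the vertices of any clique must share a bag in every tree decomposition; so some bag has ≥ 4 vertices and tw(G) ≥ 3. Therefore the treewidth is 3.

3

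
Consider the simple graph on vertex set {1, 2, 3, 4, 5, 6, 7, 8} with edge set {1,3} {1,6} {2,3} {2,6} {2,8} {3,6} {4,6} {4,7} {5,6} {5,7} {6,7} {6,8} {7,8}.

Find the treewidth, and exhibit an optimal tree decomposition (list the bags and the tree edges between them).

Treewidth 2.
One such decomposition:
Bags: B1 = {4, 6, 7}  B2 = {6, 7, 8}  B3 = {5, 6, 7}  B4 = {2, 6, 8}  B5 = {2, 3, 6}  B6 = {1, 3, 6}
Tree: B1–B2, B1–B3, B2–B4, B4–B5, B5–B6

The largest bag has 3 vertices, giving width 2; this decomposition certifies tw(G) ≤ 2. On the other hand G contains the 3-clique {1, 3, 6}. A clique must lie in a single bag of any decomposition, so no decomposition can have width below 2. Combining the bounds, tw(G) = 2.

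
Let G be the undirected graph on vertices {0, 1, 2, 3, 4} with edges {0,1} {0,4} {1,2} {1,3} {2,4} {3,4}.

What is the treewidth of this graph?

A width-2 tree decomposition is:
Bags: B1 = {0, 1, 4}  B2 = {1, 3, 4}  B3 = {1, 2, 4}
Tree: B1–B2, B2–B3
Every bag has size at most 3, so the width is 3 − 1 = 2 and tw(G) ≤ 2. Since 4–0–1–3–4 is a cycle in G, G is not acyclic. Forests are exactly the graphs of treewidth ≤ 1, so tw(G) ≥ 2. Hence tw(G) = 2 exactly.

2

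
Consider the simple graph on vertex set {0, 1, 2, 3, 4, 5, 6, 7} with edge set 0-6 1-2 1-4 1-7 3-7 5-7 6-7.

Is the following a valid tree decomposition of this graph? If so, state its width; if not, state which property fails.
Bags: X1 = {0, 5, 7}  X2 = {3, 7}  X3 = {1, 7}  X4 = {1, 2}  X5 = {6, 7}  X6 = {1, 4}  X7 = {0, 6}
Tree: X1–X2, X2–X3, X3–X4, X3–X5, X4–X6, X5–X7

A tree decomposition must satisfy three properties: every vertex lies in some bag; for every edge, both endpoints lie together in some bag; and for every vertex, the bags containing it form a connected subtree. Here bags containing vertex 0 are not connected in the tree, so the decomposition is invalid.

No — bags containing vertex 0 are not connected in the tree.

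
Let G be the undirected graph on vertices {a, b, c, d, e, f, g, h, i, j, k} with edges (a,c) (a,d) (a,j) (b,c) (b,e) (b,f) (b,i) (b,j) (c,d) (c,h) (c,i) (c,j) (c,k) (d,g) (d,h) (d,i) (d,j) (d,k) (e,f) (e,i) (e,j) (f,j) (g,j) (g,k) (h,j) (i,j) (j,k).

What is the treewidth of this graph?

3

A width-3 tree decomposition is:
Bags: B1 = {c, d, i, j}  B2 = {c, d, j, k}  B3 = {a, c, d, j}  B4 = {b, c, i, j}  B5 = {b, e, i, j}  B6 = {d, g, j, k}  B7 = {c, d, h, j}  B8 = {b, e, f, j}
Tree: B1–B2, B1–B3, B1–B4, B4–B5, B2–B6, B3–B7, B5–B8
The largest bag has 4 vertices, giving width 3; this decomposition certifies tw(G) ≤ 3. For the lower bound, the 4 vertices {d, g, j, k} are pairwise adjacent, and any tree decomposition puts a clique entirely inside one bag — forcing width ≥ 3. Combining the bounds, tw(G) = 3.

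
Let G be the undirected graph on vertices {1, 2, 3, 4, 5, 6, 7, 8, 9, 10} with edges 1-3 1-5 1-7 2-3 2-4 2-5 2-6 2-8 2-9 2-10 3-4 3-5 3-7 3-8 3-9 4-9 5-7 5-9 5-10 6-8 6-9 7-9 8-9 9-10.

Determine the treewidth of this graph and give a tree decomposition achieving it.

Treewidth 3.
Bags: B1 = {2, 3, 8, 9}  B2 = {2, 3, 4, 9}  B3 = {2, 3, 5, 9}  B4 = {3, 5, 7, 9}  B5 = {2, 6, 8, 9}  B6 = {2, 5, 9, 10}  B7 = {1, 3, 5, 7}
Tree: B1–B2, B1–B3, B3–B4, B1–B5, B3–B6, B4–B7

The largest bag has 4 vertices, giving width 3; this decomposition certifies tw(G) ≤ 3. On the other hand G contains the 4-clique {1, 3, 5, 7}. A clique must lie in a single bag of any decomposition, so no decomposition can have width below 3. Combining the bounds, tw(G) = 3.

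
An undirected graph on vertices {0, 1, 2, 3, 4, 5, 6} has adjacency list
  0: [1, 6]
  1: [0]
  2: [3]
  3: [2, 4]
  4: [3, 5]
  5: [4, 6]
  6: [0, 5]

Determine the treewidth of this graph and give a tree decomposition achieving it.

Every bag has size at most 2, so the width is 2 − 1 = 1 and tw(G) ≤ 1. G has an edge, so its treewidth is at least 1. Combining the bounds, tw(G) = 1.

Treewidth 1.
One optimal decomposition is:
Bags: B1 = {2, 3}  B2 = {3, 4}  B3 = {4, 5}  B4 = {5, 6}  B5 = {0, 6}  B6 = {0, 1}
Tree: B1–B2, B2–B3, B3–B4, B4–B5, B5–B6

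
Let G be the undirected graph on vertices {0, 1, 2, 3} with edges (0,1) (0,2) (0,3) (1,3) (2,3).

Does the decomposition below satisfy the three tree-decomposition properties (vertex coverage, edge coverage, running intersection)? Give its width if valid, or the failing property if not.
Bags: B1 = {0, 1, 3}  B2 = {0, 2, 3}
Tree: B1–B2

Yes; width 2.

Vertex coverage: the bags together contain {0, 1, 2, 3}, the full vertex set. Edge coverage: each edge of G has both endpoints in at least one bag. Running intersection: for every vertex, the bags containing it form a connected subtree. All three properties hold, so this is a valid tree decomposition of width max|bag| − 1 = 2, and hence tw(G) ≤ 2.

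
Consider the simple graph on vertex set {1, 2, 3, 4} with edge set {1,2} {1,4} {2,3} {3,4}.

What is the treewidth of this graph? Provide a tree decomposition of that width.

Each bag holds 3 vertices, so the decomposition has width 2, which upper-bounds the treewidth. For the lower bound, G contains the cycle 2–1–4–3–2, so G is not a forest; only forests have treewidth ≤ 1, hence tw(G) ≥ 2. Hence tw(G) = 2 exactly.

Treewidth 2.
One optimal decomposition is:
Bags: B1 = {1, 2, 4}  B2 = {2, 3, 4}
Tree: B1–B2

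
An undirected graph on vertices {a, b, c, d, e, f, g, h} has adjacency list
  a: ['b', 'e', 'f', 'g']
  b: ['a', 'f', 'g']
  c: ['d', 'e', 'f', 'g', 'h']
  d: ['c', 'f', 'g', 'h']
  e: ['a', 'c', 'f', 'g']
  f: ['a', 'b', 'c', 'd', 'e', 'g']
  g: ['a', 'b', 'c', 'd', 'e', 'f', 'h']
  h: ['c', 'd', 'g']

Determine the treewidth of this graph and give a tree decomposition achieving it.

Treewidth 3.
One such decomposition:
Bags: B1 = {c, d, f, g}  B2 = {c, e, f, g}  B3 = {a, e, f, g}  B4 = {c, d, g, h}  B5 = {a, b, f, g}
Tree: B1–B2, B2–B3, B1–B4, B3–B5

Every bag has size at most 4, so the width is 4 − 1 = 3 and tw(G) ≤ 3. For the lower bound, the 4 vertices {c, d, g, h} are pairwise adjacent, and any tree decomposition puts a clique entirely inside one bag — forcing width ≥ 3. The upper and lower bounds meet at 3, so that is the treewidth.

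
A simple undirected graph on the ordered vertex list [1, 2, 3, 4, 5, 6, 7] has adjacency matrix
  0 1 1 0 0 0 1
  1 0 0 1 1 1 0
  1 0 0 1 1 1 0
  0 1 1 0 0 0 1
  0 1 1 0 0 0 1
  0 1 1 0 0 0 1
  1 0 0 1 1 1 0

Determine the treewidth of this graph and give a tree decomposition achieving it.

Treewidth 3.
One such decomposition:
Bags: B1 = {2, 3, 5, 7}  B2 = {2, 3, 4, 7}  B3 = {2, 3, 6, 7}  B4 = {1, 2, 3, 7}
Tree: B1–B2, B2–B3, B3–B4

Every bag has size at most 4, so the width is 4 − 1 = 3 and tw(G) ≤ 3. For the lower bound: the 4 vertex sets {5,7}, {2,4}, {3}, {6} are disjoint, each induces a connected subgraph, and every pair is joined by at least one edge of G. Contracting each set to a single vertex therefore yields K_{4} as a minor, and since treewidth is minor-monotone, tw(G) ≥ tw(K_{4}) = 3. Combining the bounds, tw(G) = 3.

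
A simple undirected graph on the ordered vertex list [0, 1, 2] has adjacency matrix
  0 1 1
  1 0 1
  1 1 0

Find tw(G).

A width-2 tree decomposition is:
Bags: B1 = {0, 1, 2}
Tree: (single bag)
A single bag containing all 3 vertices is trivially a valid decomposition of width 2. Conversely, {0, 1, 2} is a clique of size 3, and the vertices of any clique must share a bag in every tree decomposition; so some bag has ≥ 3 vertices and tw(G) ≥ 2. Combining the bounds, tw(G) = 2.

2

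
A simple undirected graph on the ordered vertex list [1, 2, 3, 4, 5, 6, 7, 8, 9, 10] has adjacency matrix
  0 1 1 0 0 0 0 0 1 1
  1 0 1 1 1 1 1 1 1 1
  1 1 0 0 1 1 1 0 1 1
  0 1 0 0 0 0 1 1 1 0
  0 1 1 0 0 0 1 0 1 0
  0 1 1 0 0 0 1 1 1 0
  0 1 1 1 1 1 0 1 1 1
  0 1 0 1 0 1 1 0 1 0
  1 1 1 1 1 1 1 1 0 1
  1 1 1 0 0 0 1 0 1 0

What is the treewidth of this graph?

4

A width-4 tree decomposition is:
Bags: B1 = {2, 3, 6, 7, 9}  B2 = {2, 6, 7, 8, 9}  B3 = {2, 3, 5, 7, 9}  B4 = {2, 3, 7, 9, 10}  B5 = {2, 4, 7, 8, 9}  B6 = {1, 2, 3, 9, 10}
Tree: B1–B2, B1–B3, B1–B4, B2–B5, B4–B6
The largest bag has 5 vertices, giving width 4; this decomposition certifies tw(G) ≤ 4. On the other hand G contains the 5-clique {1, 2, 3, 9, 10}. A clique must lie in a single bag of any decomposition, so no decomposition can have width below 4. Hence tw(G) = 4 exactly.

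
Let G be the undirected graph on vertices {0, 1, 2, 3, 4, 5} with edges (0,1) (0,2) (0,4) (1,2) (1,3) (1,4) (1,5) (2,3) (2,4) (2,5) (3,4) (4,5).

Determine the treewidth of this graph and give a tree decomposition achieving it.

Treewidth 3.
One optimal decomposition is:
Bags: B1 = {1, 2, 4, 5}  B2 = {0, 1, 2, 4}  B3 = {1, 2, 3, 4}
Tree: B1–B2, B2–B3

The largest bag has 4 vertices, giving width 3; this decomposition certifies tw(G) ≤ 3. Conversely, {0, 1, 2, 4} is a clique of size 4, and the vertices of any clique must share a bag in every tree decomposition; so some bag has ≥ 4 vertices and tw(G) ≥ 3. Therefore the treewidth is 3.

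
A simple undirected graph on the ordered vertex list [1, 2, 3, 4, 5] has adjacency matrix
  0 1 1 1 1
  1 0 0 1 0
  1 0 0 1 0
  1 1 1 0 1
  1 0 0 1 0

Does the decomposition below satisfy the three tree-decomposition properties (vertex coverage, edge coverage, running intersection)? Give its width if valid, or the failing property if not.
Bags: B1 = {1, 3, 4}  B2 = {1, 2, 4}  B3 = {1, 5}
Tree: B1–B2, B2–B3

A tree decomposition must satisfy three properties: every vertex lies in some bag; for every edge, both endpoints lie together in some bag; and for every vertex, the bags containing it form a connected subtree. Here edge (4,5) lies in no bag, so the decomposition is invalid.

No — edge (4,5) lies in no bag.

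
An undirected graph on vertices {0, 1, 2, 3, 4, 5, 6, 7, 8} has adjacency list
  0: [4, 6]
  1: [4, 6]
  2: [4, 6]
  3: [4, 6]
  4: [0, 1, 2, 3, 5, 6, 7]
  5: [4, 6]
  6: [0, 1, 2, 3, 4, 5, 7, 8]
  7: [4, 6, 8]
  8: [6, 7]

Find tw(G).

A width-2 tree decomposition is:
Bags: B1 = {0, 4, 6}  B2 = {4, 5, 6}  B3 = {2, 4, 6}  B4 = {4, 6, 7}  B5 = {3, 4, 6}  B6 = {6, 7, 8}  B7 = {1, 4, 6}
Tree: B1–B2, B2–B3, B2–B4, B4–B5, B4–B6, B2–B7
Every bag has size at most 3, so the width is 3 − 1 = 2 and tw(G) ≤ 2. On the other hand G contains the 3-clique {6, 7, 8}. A clique must lie in a single bag of any decomposition, so no decomposition can have width below 2. Combining the bounds, tw(G) = 2.

2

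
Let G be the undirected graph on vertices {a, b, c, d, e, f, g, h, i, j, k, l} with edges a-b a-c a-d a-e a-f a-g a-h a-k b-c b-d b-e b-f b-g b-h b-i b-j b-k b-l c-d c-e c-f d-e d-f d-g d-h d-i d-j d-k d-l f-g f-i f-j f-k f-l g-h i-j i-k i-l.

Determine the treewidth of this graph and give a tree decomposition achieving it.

Each bag holds 5 vertices, so the decomposition has width 4, which upper-bounds the treewidth. For the lower bound, the 5 vertices {a, b, c, d, e} are pairwise adjacent, and any tree decomposition puts a clique entirely inside one bag — forcing width ≥ 4. Hence tw(G) = 4 exactly.

Treewidth 4.
One optimal decomposition is:
Bags: B1 = {a, b, c, d, e}  B2 = {a, b, c, d, f}  B3 = {a, b, d, f, k}  B4 = {b, d, f, i, k}  B5 = {b, d, f, i, l}  B6 = {b, d, f, i, j}  B7 = {a, b, d, f, g}  B8 = {a, b, d, g, h}
Tree: B1–B2, B2–B3, B3–B4, B4–B5, B4–B6, B3–B7, B7–B8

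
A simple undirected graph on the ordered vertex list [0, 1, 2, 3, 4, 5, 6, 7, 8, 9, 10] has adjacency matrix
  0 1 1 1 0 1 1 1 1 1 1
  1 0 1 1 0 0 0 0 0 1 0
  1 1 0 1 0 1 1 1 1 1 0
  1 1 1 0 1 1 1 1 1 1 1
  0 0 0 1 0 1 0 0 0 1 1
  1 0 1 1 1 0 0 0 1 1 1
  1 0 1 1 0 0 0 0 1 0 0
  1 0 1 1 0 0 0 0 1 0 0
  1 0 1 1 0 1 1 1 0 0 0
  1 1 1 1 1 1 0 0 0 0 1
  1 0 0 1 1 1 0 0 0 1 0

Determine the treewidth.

A width-4 tree decomposition is:
Bags: B1 = {0, 2, 3, 5, 9}  B2 = {0, 2, 3, 5, 8}  B3 = {0, 1, 2, 3, 9}  B4 = {0, 3, 5, 9, 10}  B5 = {0, 2, 3, 6, 8}  B6 = {0, 2, 3, 7, 8}  B7 = {3, 4, 5, 9, 10}
Tree: B1–B2, B1–B3, B1–B4, B2–B5, B5–B6, B4–B7
Every bag has size at most 5, so the width is 5 − 1 = 4 and tw(G) ≤ 4. For the lower bound, the 5 vertices {0, 2, 3, 5, 8} are pairwise adjacent, and any tree decomposition puts a clique entirely inside one bag — forcing width ≥ 4. Therefore the treewidth is 4.

4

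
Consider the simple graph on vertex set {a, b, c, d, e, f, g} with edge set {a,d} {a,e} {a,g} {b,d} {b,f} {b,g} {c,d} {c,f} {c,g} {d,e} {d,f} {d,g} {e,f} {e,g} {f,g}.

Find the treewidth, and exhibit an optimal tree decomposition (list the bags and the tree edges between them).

Treewidth 3.
Bags: B1 = {a, d, e, g}  B2 = {d, e, f, g}  B3 = {c, d, f, g}  B4 = {b, d, f, g}
Tree: B1–B2, B2–B3, B2–B4

The largest bag has 4 vertices, giving width 3; this decomposition certifies tw(G) ≤ 3. Conversely, {a, d, e, g} is a clique of size 4, and the vertices of any clique must share a bag in every tree decomposition; so some bag has ≥ 4 vertices and tw(G) ≥ 3. Combining the bounds, tw(G) = 3.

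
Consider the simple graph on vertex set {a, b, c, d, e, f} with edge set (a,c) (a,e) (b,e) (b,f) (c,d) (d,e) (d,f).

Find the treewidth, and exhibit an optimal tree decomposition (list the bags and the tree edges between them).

Treewidth 2.
One optimal decomposition is:
Bags: B1 = {a, c, d}  B2 = {a, d, e}  B3 = {d, e, f}  B4 = {b, e, f}
Tree: B1–B2, B2–B3, B3–B4

The largest bag has 3 vertices, giving width 2; this decomposition certifies tw(G) ≤ 2. Since c–a–e–d–c is a cycle in G, G is not acyclic. Forests are exactly the graphs of treewidth ≤ 1, so tw(G) ≥ 2. Combining the bounds, tw(G) = 2.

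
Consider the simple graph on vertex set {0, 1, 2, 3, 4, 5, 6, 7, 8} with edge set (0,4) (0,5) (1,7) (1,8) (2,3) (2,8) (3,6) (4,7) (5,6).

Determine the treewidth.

2

A width-2 tree decomposition is:
Bags: B1 = {0, 4, 5}  B2 = {4, 5, 6}  B3 = {3, 4, 6}  B4 = {2, 3, 4}  B5 = {2, 4, 8}  B6 = {1, 4, 8}  B7 = {1, 4, 7}
Tree: B1–B2, B2–B3, B3–B4, B4–B5, B5–B6, B6–B7
Each bag holds 3 vertices, so the decomposition has width 2, which upper-bounds the treewidth. The edges 4–0–5–6–3–2–8–1–7–4 form a cycle, so G is not a tree and its treewidth is at least 2. The upper and lower bounds meet at 2, so that is the treewidth.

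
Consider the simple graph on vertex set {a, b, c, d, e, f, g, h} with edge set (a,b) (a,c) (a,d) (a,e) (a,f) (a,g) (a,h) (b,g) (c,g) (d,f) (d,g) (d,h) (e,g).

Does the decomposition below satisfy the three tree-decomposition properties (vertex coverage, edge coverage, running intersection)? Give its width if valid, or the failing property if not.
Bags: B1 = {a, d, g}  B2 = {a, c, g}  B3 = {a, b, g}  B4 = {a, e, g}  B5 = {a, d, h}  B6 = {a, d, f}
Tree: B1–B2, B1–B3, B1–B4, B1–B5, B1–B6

Yes; width 2.

Checking the three conditions: (i) the bags cover all of {a, b, c, d, e, f, g, h}; (ii) for each edge, some bag contains both endpoints; (iii) the bags containing any fixed vertex form a subtree. All hold, so the decomposition is valid with width 3 − 1 = 2.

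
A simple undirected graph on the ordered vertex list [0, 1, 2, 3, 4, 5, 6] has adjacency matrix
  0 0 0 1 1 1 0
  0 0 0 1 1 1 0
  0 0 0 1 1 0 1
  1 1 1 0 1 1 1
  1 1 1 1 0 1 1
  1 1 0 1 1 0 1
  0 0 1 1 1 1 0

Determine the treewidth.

3

A width-3 tree decomposition is:
Bags: B1 = {2, 3, 4, 6}  B2 = {3, 4, 5, 6}  B3 = {1, 3, 4, 5}  B4 = {0, 3, 4, 5}
Tree: B1–B2, B2–B3, B2–B4
Every bag has size at most 4, so the width is 4 − 1 = 3 and tw(G) ≤ 3. On the other hand G contains the 4-clique {2, 3, 4, 6}. A clique must lie in a single bag of any decomposition, so no decomposition can have width below 3. Hence tw(G) = 3 exactly.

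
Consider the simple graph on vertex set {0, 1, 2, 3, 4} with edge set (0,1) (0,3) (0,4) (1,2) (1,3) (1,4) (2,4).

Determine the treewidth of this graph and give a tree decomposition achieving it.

Every bag has size at most 3, so the width is 3 − 1 = 2 and tw(G) ≤ 2. Conversely, {0, 1, 3} is a clique of size 3, and the vertices of any clique must share a bag in every tree decomposition; so some bag has ≥ 3 vertices and tw(G) ≥ 2. Combining the bounds, tw(G) = 2.

Treewidth 2.
One such decomposition:
Bags: B1 = {0, 1, 3}  B2 = {0, 1, 4}  B3 = {1, 2, 4}
Tree: B1–B2, B2–B3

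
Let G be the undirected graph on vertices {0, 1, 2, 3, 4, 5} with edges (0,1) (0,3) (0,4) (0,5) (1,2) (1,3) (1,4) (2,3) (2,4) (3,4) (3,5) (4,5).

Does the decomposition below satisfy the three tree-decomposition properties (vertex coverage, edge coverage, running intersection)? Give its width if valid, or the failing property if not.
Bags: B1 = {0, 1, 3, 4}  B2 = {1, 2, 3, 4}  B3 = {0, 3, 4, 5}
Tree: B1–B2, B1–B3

Every vertex of G appears in some bag (union = {0, 1, 2, 3, 4, 5}); every edge is covered by a bag; and for each vertex v the set of bags containing v is connected in the bag tree. The decomposition is therefore valid. The largest bag has 4 vertices, so the width is 3.

Yes; width 3.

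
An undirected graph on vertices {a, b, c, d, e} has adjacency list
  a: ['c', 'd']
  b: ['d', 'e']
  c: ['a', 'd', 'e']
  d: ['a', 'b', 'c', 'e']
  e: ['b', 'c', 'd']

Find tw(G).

A width-2 tree decomposition is:
Bags: B1 = {c, d, e}  B2 = {b, d, e}  B3 = {a, c, d}
Tree: B1–B2, B1–B3
Each bag holds 3 vertices, so the decomposition has width 2, which upper-bounds the treewidth. On the other hand G contains the 3-clique {c, d, e}. A clique must lie in a single bag of any decomposition, so no decomposition can have width below 2. Combining the bounds, tw(G) = 2.

2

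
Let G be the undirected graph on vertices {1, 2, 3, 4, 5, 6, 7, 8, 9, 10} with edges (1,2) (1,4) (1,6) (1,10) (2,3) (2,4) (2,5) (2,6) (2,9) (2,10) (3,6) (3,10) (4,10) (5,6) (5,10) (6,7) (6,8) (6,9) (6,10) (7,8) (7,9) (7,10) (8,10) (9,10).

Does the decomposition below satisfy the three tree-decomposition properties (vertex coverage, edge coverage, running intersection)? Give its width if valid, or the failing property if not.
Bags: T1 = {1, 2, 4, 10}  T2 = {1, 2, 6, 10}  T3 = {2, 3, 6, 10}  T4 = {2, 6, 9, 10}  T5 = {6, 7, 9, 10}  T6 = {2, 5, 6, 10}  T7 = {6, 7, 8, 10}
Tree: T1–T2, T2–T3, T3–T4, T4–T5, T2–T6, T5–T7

Vertex coverage: the bags together contain {1, 2, 3, 4, 5, 6, 7, 8, 9, 10}, the full vertex set. Edge coverage: each edge of G has both endpoints in at least one bag. Running intersection: for every vertex, the bags containing it form a connected subtree. All three properties hold, so this is a valid tree decomposition of width max|bag| − 1 = 3, and hence tw(G) ≤ 3.

Yes; width 3.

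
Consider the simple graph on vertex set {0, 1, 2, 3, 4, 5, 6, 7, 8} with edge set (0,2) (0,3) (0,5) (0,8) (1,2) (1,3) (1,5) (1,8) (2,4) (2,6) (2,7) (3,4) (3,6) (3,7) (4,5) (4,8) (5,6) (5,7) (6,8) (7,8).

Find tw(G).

4

A width-4 tree decomposition is:
Bags: B1 = {0, 2, 3, 5, 8}  B2 = {2, 3, 4, 5, 8}  B3 = {2, 3, 5, 7, 8}  B4 = {1, 2, 3, 5, 8}  B5 = {2, 3, 5, 6, 8}
Tree: B1–B2, B2–B3, B3–B4, B4–B5
Each bag holds 5 vertices, so the decomposition has width 4, which upper-bounds the treewidth. For the lower bound: the 5 vertex sets {0,8}, {4,5}, {3,7}, {2}, {1} are disjoint, each induces a connected subgraph, and every pair is joined by at least one edge of G. Contracting each set to a single vertex therefore yields K_{5} as a minor, and since treewidth is minor-monotone, tw(G) ≥ tw(K_{5}) = 4. The upper and lower bounds meet at 4, so that is the treewidth.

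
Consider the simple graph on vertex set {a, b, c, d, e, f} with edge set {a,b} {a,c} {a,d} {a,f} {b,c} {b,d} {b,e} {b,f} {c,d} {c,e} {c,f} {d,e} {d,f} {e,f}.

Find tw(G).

4

A width-4 tree decomposition is:
Bags: B1 = {a, b, c, d, f}  B2 = {b, c, d, e, f}
Tree: B1–B2
Every bag has size at most 5, so the width is 5 − 1 = 4 and tw(G) ≤ 4. Conversely, {b, c, d, e, f} is a clique of size 5, and the vertices of any clique must share a bag in every tree decomposition; so some bag has ≥ 5 vertices and tw(G) ≥ 4. Hence tw(G) = 4 exactly.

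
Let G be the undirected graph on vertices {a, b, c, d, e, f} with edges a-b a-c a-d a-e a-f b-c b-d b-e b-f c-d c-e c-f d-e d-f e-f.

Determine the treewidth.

5

A width-5 tree decomposition is:
Bags: B1 = {a, b, c, d, e, f}
Tree: (single bag)
A single bag containing all 6 vertices is trivially a valid decomposition of width 5. Conversely, {a, b, c, d, e, f} is a clique of size 6, and the vertices of any clique must share a bag in every tree decomposition; so some bag has ≥ 6 vertices and tw(G) ≥ 5. Hence tw(G) = 5 exactly.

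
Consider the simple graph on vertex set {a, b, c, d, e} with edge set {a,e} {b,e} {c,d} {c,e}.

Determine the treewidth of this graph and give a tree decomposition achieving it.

Every bag has size at most 2, so the width is 2 − 1 = 1 and tw(G) ≤ 1. G has an edge, so its treewidth is at least 1. Combining the bounds, tw(G) = 1.

Treewidth 1.
One optimal decomposition is:
Bags: B1 = {c, e}  B2 = {a, e}  B3 = {c, d}  B4 = {b, e}
Tree: B1–B2, B1–B3, B1–B4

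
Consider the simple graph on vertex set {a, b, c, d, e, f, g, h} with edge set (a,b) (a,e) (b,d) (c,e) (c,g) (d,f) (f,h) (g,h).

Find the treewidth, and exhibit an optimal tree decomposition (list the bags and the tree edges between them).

Each bag holds 3 vertices, so the decomposition has width 2, which upper-bounds the treewidth. Since b–d–f–h–g–c–e–a–b is a cycle in G, G is not acyclic. Forests are exactly the graphs of treewidth ≤ 1, so tw(G) ≥ 2. The upper and lower bounds meet at 2, so that is the treewidth.

Treewidth 2.
One optimal decomposition is:
Bags: B1 = {b, d, f}  B2 = {b, f, h}  B3 = {b, g, h}  B4 = {b, c, g}  B5 = {b, c, e}  B6 = {a, b, e}
Tree: B1–B2, B2–B3, B3–B4, B4–B5, B5–B6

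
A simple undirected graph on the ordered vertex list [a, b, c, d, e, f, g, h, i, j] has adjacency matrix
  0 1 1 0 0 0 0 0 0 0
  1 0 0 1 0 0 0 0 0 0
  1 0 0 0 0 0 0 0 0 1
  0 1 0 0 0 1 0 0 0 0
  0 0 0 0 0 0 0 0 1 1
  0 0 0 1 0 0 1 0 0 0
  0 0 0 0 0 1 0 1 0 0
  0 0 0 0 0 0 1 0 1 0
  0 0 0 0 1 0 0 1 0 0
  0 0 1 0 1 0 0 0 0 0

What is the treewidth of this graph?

A width-2 tree decomposition is:
Bags: B1 = {a, c, j}  B2 = {a, b, j}  B3 = {b, d, j}  B4 = {d, f, j}  B5 = {f, g, j}  B6 = {g, h, j}  B7 = {h, i, j}  B8 = {e, i, j}
Tree: B1–B2, B2–B3, B3–B4, B4–B5, B5–B6, B6–B7, B7–B8
The largest bag has 3 vertices, giving width 2; this decomposition certifies tw(G) ≤ 2. Since j–c–a–b–d–f–g–h–i–e–j is a cycle in G, G is not acyclic. Forests are exactly the graphs of treewidth ≤ 1, so tw(G) ≥ 2. Therefore the treewidth is 2.

2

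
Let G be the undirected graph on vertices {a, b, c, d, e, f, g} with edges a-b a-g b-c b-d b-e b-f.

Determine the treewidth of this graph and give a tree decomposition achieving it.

Every bag has size at most 2, so the width is 2 − 1 = 1 and tw(G) ≤ 1. G has an edge, so its treewidth is at least 1. Therefore the treewidth is 1.

Treewidth 1.
One optimal decomposition is:
Bags: B1 = {a, b}  B2 = {b, f}  B3 = {b, e}  B4 = {b, c}  B5 = {b, d}  B6 = {a, g}
Tree: B1–B2, B2–B3, B3–B4, B3–B5, B1–B6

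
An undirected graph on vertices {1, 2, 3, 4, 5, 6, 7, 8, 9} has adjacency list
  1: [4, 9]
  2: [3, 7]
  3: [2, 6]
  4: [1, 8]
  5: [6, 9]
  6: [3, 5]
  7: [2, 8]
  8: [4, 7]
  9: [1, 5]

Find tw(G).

A width-2 tree decomposition is:
Bags: B1 = {5, 6, 9}  B2 = {1, 6, 9}  B3 = {1, 4, 6}  B4 = {4, 6, 8}  B5 = {6, 7, 8}  B6 = {2, 6, 7}  B7 = {2, 3, 6}
Tree: B1–B2, B2–B3, B3–B4, B4–B5, B5–B6, B6–B7
Every bag has size at most 3, so the width is 3 − 1 = 2 and tw(G) ≤ 2. The edges 6–5–9–1–4–8–7–2–3–6 form a cycle, so G is not a tree and its treewidth is at least 2. The upper and lower bounds meet at 2, so that is the treewidth.

2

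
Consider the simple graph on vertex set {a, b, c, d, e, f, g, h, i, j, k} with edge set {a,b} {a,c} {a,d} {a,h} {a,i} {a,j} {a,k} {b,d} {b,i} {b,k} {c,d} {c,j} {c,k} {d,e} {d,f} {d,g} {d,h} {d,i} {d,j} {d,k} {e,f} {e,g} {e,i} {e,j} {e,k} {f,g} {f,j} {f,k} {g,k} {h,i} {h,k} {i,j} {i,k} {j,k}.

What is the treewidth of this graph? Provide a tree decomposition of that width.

The largest bag has 5 vertices, giving width 4; this decomposition certifies tw(G) ≤ 4. For the lower bound, the 5 vertices {d, e, f, g, k} are pairwise adjacent, and any tree decomposition puts a clique entirely inside one bag — forcing width ≥ 4. Hence tw(G) = 4 exactly.

Treewidth 4.
One optimal decomposition is:
Bags: B1 = {d, e, i, j, k}  B2 = {a, d, i, j, k}  B3 = {a, b, d, i, k}  B4 = {a, c, d, j, k}  B5 = {d, e, f, j, k}  B6 = {a, d, h, i, k}  B7 = {d, e, f, g, k}
Tree: B1–B2, B2–B3, B2–B4, B1–B5, B2–B6, B5–B7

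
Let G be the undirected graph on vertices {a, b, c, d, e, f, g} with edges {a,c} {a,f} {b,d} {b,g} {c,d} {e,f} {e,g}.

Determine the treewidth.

A width-2 tree decomposition is:
Bags: B1 = {b, d, g}  B2 = {c, d, g}  B3 = {a, c, g}  B4 = {a, f, g}  B5 = {e, f, g}
Tree: B1–B2, B2–B3, B3–B4, B4–B5
Every bag has size at most 3, so the width is 3 − 1 = 2 and tw(G) ≤ 2. The edges g–b–d–c–a–f–e–g form a cycle, so G is not a tree and its treewidth is at least 2. Hence tw(G) = 2 exactly.

2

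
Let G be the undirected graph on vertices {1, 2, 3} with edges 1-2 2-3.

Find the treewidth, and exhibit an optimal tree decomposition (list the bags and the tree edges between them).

Treewidth 1.
One optimal decomposition is:
Bags: B1 = {1, 2}  B2 = {2, 3}
Tree: B1–B2

The largest bag has 2 vertices, giving width 1; this decomposition certifies tw(G) ≤ 1. G has an edge, so its treewidth is at least 1. The upper and lower bounds meet at 1, so that is the treewidth.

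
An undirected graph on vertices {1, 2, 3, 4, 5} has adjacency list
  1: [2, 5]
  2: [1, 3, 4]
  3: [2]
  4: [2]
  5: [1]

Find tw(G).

A width-1 tree decomposition is:
Bags: B1 = {1, 2}  B2 = {1, 5}  B3 = {2, 3}  B4 = {2, 4}
Tree: B1–B2, B1–B3, B1–B4
Each bag holds 2 vertices, so the decomposition has width 1, which upper-bounds the treewidth. G has an edge, so its treewidth is at least 1. Combining the bounds, tw(G) = 1.

1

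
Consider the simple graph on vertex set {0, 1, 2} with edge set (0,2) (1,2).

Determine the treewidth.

A width-1 tree decomposition is:
Bags: B1 = {0, 2}  B2 = {1, 2}
Tree: B1–B2
Every bag has size at most 2, so the width is 2 − 1 = 1 and tw(G) ≤ 1. Any graph with an edge has treewidth ≥ 1, and G has the edge 2–0. Hence tw(G) = 1 exactly.

1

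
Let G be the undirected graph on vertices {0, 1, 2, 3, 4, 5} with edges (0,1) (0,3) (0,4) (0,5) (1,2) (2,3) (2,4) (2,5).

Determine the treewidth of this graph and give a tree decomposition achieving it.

Treewidth 2.
One such decomposition:
Bags: B1 = {0, 2, 3}  B2 = {0, 2, 4}  B3 = {0, 1, 2}  B4 = {0, 2, 5}
Tree: B1–B2, B2–B3, B3–B4

Each bag holds 3 vertices, so the decomposition has width 2, which upper-bounds the treewidth. The edges 3–0–4–2–3 form a cycle, so G is not a tree and its treewidth is at least 2. Therefore the treewidth is 2.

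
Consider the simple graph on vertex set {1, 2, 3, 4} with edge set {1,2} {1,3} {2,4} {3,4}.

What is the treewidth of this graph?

A width-2 tree decomposition is:
Bags: B1 = {1, 3, 4}  B2 = {1, 2, 4}
Tree: B1–B2
Each bag holds 3 vertices, so the decomposition has width 2, which upper-bounds the treewidth. The edges 4–3–1–2–4 form a cycle, so G is not a tree and its treewidth is at least 2. Combining the bounds, tw(G) = 2.

2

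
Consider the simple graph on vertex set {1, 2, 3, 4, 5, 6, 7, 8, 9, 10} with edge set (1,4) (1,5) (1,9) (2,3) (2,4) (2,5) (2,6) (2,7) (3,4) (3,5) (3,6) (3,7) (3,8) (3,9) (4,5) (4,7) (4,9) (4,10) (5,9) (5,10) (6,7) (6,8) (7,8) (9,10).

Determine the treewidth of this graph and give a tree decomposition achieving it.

Treewidth 3.
One such decomposition:
Bags: B1 = {3, 4, 5, 9}  B2 = {4, 5, 9, 10}  B3 = {1, 4, 5, 9}  B4 = {2, 3, 4, 5}  B5 = {2, 3, 4, 7}  B6 = {2, 3, 6, 7}  B7 = {3, 6, 7, 8}
Tree: B1–B2, B1–B3, B1–B4, B4–B5, B5–B6, B6–B7

Every bag has size at most 4, so the width is 4 − 1 = 3 and tw(G) ≤ 3. For the lower bound, the 4 vertices {1, 4, 5, 9} are pairwise adjacent, and any tree decomposition puts a clique entirely inside one bag — forcing width ≥ 3. Hence tw(G) = 3 exactly.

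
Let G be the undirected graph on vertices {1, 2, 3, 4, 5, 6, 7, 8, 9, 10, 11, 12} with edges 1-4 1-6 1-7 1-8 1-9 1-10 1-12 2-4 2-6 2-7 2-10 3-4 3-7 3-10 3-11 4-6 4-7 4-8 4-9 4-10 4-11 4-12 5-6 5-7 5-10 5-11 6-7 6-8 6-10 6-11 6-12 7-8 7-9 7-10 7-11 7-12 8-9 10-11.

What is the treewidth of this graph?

4

A width-4 tree decomposition is:
Bags: B1 = {3, 4, 7, 10, 11}  B2 = {4, 6, 7, 10, 11}  B3 = {5, 6, 7, 10, 11}  B4 = {1, 4, 6, 7, 10}  B5 = {1, 4, 6, 7, 12}  B6 = {1, 4, 6, 7, 8}  B7 = {2, 4, 6, 7, 10}  B8 = {1, 4, 7, 8, 9}
Tree: B1–B2, B2–B3, B2–B4, B4–B5, B5–B6, B2–B7, B6–B8
The largest bag has 5 vertices, giving width 4; this decomposition certifies tw(G) ≤ 4. On the other hand G contains the 5-clique {1, 4, 7, 8, 9}. A clique must lie in a single bag of any decomposition, so no decomposition can have width below 4. Therefore the treewidth is 4.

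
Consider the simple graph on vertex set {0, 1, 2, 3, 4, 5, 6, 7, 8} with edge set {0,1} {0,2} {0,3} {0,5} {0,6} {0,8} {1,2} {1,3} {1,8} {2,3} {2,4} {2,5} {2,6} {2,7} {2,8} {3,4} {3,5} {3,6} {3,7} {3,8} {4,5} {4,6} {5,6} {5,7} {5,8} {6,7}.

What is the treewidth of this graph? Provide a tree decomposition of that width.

The largest bag has 5 vertices, giving width 4; this decomposition certifies tw(G) ≤ 4. For the lower bound, the 5 vertices {0, 1, 2, 3, 8} are pairwise adjacent, and any tree decomposition puts a clique entirely inside one bag — forcing width ≥ 4. The upper and lower bounds meet at 4, so that is the treewidth.

Treewidth 4.
One optimal decomposition is:
Bags: B1 = {0, 1, 2, 3, 8}  B2 = {0, 2, 3, 5, 8}  B3 = {0, 2, 3, 5, 6}  B4 = {2, 3, 5, 6, 7}  B5 = {2, 3, 4, 5, 6}
Tree: B1–B2, B2–B3, B3–B4, B3–B5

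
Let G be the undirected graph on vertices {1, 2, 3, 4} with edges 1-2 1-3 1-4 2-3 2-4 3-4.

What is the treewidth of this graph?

A width-3 tree decomposition is:
Bags: B1 = {1, 2, 3, 4}
Tree: (single bag)
A single bag containing all 4 vertices is trivially a valid decomposition of width 3. For the lower bound, the 4 vertices {1, 2, 3, 4} are pairwise adjacent, and any tree decomposition puts a clique entirely inside one bag — forcing width ≥ 3. The upper and lower bounds meet at 3, so that is the treewidth.

3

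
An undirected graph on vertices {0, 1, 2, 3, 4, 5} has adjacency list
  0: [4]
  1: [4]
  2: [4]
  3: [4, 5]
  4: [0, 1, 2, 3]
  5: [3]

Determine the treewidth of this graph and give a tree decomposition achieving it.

Treewidth 1.
Bags: B1 = {1, 4}  B2 = {0, 4}  B3 = {3, 4}  B4 = {3, 5}  B5 = {2, 4}
Tree: B1–B2, B2–B3, B3–B4, B1–B5

Each bag holds 2 vertices, so the decomposition has width 1, which upper-bounds the treewidth. Since G has at least one edge (e.g. 4–1), it is not an edgeless graph, so tw(G) ≥ 1. Hence tw(G) = 1 exactly.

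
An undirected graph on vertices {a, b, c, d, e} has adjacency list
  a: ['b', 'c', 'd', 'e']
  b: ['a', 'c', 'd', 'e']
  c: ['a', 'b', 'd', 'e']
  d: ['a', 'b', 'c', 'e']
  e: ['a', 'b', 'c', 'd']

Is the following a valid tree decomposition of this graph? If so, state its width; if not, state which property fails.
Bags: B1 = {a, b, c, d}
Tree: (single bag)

No — vertex e appears in no bag.

A tree decomposition must satisfy three properties: every vertex lies in some bag; for every edge, both endpoints lie together in some bag; and for every vertex, the bags containing it form a connected subtree. Here vertex e appears in no bag, so the decomposition is invalid.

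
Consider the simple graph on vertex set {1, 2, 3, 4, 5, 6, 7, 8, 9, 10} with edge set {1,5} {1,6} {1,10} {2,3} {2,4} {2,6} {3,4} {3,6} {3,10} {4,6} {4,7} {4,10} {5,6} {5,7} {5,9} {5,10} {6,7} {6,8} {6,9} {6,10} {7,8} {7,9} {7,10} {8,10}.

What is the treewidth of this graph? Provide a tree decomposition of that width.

Treewidth 3.
One optimal decomposition is:
Bags: B1 = {5, 6, 7, 10}  B2 = {4, 6, 7, 10}  B3 = {1, 5, 6, 10}  B4 = {5, 6, 7, 9}  B5 = {6, 7, 8, 10}  B6 = {3, 4, 6, 10}  B7 = {2, 3, 4, 6}
Tree: B1–B2, B1–B3, B1–B4, B1–B5, B2–B6, B6–B7

Every bag has size at most 4, so the width is 4 − 1 = 3 and tw(G) ≤ 3. For the lower bound, the 4 vertices {5, 6, 7, 9} are pairwise adjacent, and any tree decomposition puts a clique entirely inside one bag — forcing width ≥ 3. Hence tw(G) = 3 exactly.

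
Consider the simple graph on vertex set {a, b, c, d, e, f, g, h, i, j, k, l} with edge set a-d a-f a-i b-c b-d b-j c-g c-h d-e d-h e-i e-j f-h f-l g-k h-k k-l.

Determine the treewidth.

3

A width-3 tree decomposition is:
Bags: B1 = {c, g, k, l}  B2 = {c, h, k, l}  B3 = {c, f, h, l}  B4 = {b, c, f, h}  B5 = {b, d, f, h}  B6 = {a, b, d, f}  B7 = {a, b, d, j}  B8 = {a, d, e, j}  B9 = {a, e, i, j}
Tree: B1–B2, B2–B3, B3–B4, B4–B5, B5–B6, B6–B7, B7–B8, B8–B9
The largest bag has 4 vertices, giving width 3; this decomposition certifies tw(G) ≤ 3. For the lower bound: the 4 vertex sets {g,k,l}, {c}, {h}, {a,b,d,f} are disjoint, each induces a connected subgraph, and every pair is joined by at least one edge of G. Contracting each set to a single vertex therefore yields K_{4} as a minor, and since treewidth is minor-monotone, tw(G) ≥ tw(K_{4}) = 3. Combining the bounds, tw(G) = 3.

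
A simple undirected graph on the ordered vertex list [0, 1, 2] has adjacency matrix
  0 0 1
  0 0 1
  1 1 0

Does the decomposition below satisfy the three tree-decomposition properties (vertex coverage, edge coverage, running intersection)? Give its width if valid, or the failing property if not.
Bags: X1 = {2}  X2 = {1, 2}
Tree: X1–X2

No — vertex 0 appears in no bag.

A tree decomposition must satisfy three properties: every vertex lies in some bag; for every edge, both endpoints lie together in some bag; and for every vertex, the bags containing it form a connected subtree. Here vertex 0 appears in no bag, so the decomposition is invalid.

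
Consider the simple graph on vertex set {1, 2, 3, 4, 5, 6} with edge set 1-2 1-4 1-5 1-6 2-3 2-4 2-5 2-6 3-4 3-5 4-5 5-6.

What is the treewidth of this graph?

3

A width-3 tree decomposition is:
Bags: B1 = {2, 3, 4, 5}  B2 = {1, 2, 4, 5}  B3 = {1, 2, 5, 6}
Tree: B1–B2, B2–B3
Each bag holds 4 vertices, so the decomposition has width 3, which upper-bounds the treewidth. On the other hand G contains the 4-clique {1, 2, 4, 5}. A clique must lie in a single bag of any decomposition, so no decomposition can have width below 3. Therefore the treewidth is 3.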